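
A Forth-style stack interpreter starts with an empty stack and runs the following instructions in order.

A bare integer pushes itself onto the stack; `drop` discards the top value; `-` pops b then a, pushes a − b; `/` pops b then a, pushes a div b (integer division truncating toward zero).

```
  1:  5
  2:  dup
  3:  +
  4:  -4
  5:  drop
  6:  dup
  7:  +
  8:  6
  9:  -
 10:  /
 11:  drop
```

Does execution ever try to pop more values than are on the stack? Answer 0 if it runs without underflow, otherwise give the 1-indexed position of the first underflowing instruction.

5    → 5
dup  → 5 5
+    → 10
-4   → 10 -4
drop → 10
dup  → 10 10
+    → 20
6    → 20 6
-    → 14
/  — needs 2 operands, stack has 1 → underflow

10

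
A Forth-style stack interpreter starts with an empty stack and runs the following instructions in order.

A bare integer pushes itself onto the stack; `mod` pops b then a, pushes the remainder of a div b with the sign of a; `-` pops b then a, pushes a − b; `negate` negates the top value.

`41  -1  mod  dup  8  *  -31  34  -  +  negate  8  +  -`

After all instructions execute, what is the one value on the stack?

-73

41      [41]
-1      [41, -1]
mod     [0]
dup     [0, 0]
8       [0, 0, 8]
*       [0, 0]
-31     [0, 0, -31]
34      [0, 0, -31, 34]
-       [0, 0, -65]
+       [0, -65]
negate  [0, 65]
8       [0, 65, 8]
+       [0, 73]
-       [-73]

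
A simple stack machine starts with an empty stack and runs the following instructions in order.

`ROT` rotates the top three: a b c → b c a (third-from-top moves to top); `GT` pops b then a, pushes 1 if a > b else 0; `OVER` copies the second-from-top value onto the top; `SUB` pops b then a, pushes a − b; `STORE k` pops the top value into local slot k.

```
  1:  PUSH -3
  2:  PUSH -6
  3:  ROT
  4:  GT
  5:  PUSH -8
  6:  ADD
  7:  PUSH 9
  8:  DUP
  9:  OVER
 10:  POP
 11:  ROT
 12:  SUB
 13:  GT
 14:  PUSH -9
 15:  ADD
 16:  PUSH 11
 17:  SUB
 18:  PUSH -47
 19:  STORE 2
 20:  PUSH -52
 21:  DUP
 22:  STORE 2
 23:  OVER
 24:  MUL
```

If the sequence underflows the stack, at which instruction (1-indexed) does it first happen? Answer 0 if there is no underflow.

PUSH -3 : -3
PUSH -6 : -3 -6
ROT  — needs 3 operands, stack has 2 → underflow

3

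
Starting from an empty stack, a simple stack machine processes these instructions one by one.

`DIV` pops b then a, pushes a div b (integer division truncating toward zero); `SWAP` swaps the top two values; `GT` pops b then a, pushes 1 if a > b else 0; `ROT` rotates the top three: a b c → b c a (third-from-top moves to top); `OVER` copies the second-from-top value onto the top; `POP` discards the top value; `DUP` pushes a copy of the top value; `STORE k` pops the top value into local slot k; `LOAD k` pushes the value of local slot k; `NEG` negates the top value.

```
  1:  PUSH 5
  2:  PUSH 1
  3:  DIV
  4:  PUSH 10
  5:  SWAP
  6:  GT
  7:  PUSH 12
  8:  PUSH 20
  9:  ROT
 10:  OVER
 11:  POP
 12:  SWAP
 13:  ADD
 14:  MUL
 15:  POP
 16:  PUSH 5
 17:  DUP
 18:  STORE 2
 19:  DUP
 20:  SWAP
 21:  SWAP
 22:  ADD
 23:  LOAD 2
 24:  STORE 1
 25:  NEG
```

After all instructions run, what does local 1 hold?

PUSH 5   [5]
PUSH 1   [5, 1]
DIV      [5]
PUSH 10  [5, 10]
SWAP     [10, 5]
GT       [1]
PUSH 12  [1, 12]
PUSH 20  [1, 12, 20]
ROT      [12, 20, 1]
OVER     [12, 20, 1, 20]
POP      [12, 20, 1]
SWAP     [12, 1, 20]
ADD      [12, 21]
MUL      [252]
POP      []
PUSH 5   [5]
DUP      [5, 5]
STORE 2  [5]
DUP      [5, 5]
SWAP     [5, 5]
SWAP     [5, 5]
ADD      [10]
LOAD 2   [10, 5]
STORE 1  [10]
NEG      [-10]

5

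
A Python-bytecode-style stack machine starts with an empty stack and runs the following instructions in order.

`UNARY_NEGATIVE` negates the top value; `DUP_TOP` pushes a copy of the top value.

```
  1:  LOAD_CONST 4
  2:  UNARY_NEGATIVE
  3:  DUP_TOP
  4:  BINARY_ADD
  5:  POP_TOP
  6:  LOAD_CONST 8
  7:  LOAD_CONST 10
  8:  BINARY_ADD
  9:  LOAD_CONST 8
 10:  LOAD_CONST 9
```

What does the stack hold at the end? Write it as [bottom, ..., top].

LOAD_CONST 4    [4]
UNARY_NEGATIVE  [-4]
DUP_TOP         [-4, -4]
BINARY_ADD      [-8]
POP_TOP         []
LOAD_CONST 8    [8]
LOAD_CONST 10   [8, 10]
BINARY_ADD      [18]
LOAD_CONST 8    [18, 8]
LOAD_CONST 9    [18, 8, 9]

[18, 8, 9]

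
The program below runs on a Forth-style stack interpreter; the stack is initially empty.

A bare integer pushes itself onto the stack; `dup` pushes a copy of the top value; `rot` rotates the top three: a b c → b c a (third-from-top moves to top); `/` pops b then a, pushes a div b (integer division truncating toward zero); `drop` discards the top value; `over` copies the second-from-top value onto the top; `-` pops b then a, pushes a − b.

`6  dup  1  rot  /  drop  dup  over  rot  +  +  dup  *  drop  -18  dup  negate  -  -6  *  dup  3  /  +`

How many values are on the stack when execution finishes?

6      → 6
dup    → 6 6
1      → 6 6 1
rot    → 6 1 6
/      → 6 0
drop   → 6
dup    → 6 6
over   → 6 6 6
rot    → 6 6 6
+      → 6 12
+      → 18
dup    → 18 18
*      → 324
drop   → (empty)
-18    → -18
dup    → -18 -18
negate → -18 18
-      → -36
-6     → -36 -6
*      → 216
dup    → 216 216
3      → 216 216 3
/      → 216 72
+      → 288

1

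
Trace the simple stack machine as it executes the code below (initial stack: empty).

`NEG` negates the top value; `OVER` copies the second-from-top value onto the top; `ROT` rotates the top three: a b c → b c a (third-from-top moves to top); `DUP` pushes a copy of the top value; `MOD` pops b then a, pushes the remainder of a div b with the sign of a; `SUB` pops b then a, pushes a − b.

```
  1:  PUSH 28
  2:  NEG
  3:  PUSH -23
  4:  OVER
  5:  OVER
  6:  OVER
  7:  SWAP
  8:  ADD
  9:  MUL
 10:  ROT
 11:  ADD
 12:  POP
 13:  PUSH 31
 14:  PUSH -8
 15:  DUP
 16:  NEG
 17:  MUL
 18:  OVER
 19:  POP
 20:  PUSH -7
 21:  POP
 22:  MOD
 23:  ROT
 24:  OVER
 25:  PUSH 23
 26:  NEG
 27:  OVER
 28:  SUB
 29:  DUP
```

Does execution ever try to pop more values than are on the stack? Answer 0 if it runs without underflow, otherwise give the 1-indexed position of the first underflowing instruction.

23

PUSH 28  → 28
NEG      → -28
PUSH -23 → -28 -23
OVER     → -28 -23 -28
OVER     → -28 -23 -28 -23
OVER     → -28 -23 -28 -23 -28
SWAP     → -28 -23 -28 -28 -23
ADD      → -28 -23 -28 -51
MUL      → -28 -23 1428
ROT      → -23 1428 -28
ADD      → -23 1400
POP      → -23
PUSH 31  → -23 31
PUSH -8  → -23 31 -8
DUP      → -23 31 -8 -8
NEG      → -23 31 -8 8
MUL      → -23 31 -64
OVER     → -23 31 -64 31
POP      → -23 31 -64
PUSH -7  → -23 31 -64 -7
POP      → -23 31 -64
MOD      → -23 31
ROT  — needs 3 operands, stack has 2 → underflow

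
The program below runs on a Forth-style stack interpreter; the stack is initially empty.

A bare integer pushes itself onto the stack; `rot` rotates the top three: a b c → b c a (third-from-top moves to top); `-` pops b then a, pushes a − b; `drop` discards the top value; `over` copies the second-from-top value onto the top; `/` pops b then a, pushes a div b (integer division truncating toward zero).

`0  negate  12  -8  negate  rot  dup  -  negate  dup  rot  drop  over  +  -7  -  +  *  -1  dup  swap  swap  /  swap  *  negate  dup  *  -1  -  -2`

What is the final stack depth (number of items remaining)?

0       0
negate  0
12      0 12
-8      0 12 -8
negate  0 12 8
rot     12 8 0
dup     12 8 0 0
-       12 8 0
negate  12 8 0
dup     12 8 0 0
rot     12 0 0 8
drop    12 0 0
over    12 0 0 0
+       12 0 0
-7      12 0 0 -7
-       12 0 7
+       12 7
*       84
-1      84 -1
dup     84 -1 -1
swap    84 -1 -1
swap    84 -1 -1
/       84 1
swap    1 84
*       84
negate  -84
dup     -84 -84
*       7056
-1      7056 -1
-       7057
-2      7057 -2

2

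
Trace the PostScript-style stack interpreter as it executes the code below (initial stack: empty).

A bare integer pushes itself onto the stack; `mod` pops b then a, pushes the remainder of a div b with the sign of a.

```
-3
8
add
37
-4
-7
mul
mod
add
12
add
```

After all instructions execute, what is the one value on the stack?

-3   -3
8    -3 8
add  5
37   5 37
-4   5 37 -4
-7   5 37 -4 -7
mul  5 37 28
mod  5 9
add  14
12   14 12
add  26

26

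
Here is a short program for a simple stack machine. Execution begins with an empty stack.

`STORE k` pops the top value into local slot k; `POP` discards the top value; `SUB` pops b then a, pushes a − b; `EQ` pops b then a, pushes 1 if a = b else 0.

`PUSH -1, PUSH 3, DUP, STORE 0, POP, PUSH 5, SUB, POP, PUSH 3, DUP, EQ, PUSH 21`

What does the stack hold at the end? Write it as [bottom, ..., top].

PUSH -1 : [-1]
PUSH 3  : [-1, 3]
DUP     : [-1, 3, 3]
STORE 0 : [-1, 3]
POP     : [-1]
PUSH 5  : [-1, 5]
SUB     : [-6]
POP     : []
PUSH 3  : [3]
DUP     : [3, 3]
EQ      : [1]
PUSH 21 : [1, 21]

[1, 21]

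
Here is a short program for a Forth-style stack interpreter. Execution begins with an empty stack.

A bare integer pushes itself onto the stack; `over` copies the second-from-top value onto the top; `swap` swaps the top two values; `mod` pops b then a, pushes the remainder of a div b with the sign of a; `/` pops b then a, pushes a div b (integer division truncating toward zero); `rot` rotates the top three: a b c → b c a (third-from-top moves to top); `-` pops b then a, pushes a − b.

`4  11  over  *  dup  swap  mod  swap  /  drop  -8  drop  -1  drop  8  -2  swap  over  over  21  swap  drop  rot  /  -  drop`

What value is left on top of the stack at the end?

-2

4    : [4]
11   : [4, 11]
over : [4, 11, 4]
*    : [4, 44]
dup  : [4, 44, 44]
swap : [4, 44, 44]
mod  : [4, 0]
swap : [0, 4]
/    : [0]
drop : []
-8   : [-8]
drop : []
-1   : [-1]
drop : []
8    : [8]
-2   : [8, -2]
swap : [-2, 8]
over : [-2, 8, -2]
over : [-2, 8, -2, 8]
21   : [-2, 8, -2, 8, 21]
swap : [-2, 8, -2, 21, 8]
drop : [-2, 8, -2, 21]
rot  : [-2, -2, 21, 8]
/    : [-2, -2, 2]
-    : [-2, -4]
drop : [-2]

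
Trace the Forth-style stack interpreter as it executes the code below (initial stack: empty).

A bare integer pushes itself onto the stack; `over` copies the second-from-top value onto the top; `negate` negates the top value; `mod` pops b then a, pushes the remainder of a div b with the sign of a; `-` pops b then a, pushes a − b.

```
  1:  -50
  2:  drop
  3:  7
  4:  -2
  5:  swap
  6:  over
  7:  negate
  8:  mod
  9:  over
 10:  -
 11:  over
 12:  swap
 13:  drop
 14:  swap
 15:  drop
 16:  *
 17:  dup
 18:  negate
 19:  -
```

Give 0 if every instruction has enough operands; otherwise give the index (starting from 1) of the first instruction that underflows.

16

-50    : -50
drop   : (empty)
7      : 7
-2     : 7 -2
swap   : -2 7
over   : -2 7 -2
negate : -2 7 2
mod    : -2 1
over   : -2 1 -2
-      : -2 3
over   : -2 3 -2
swap   : -2 -2 3
drop   : -2 -2
swap   : -2 -2
drop   : -2
*  — needs 2 operands, stack has 1 → underflow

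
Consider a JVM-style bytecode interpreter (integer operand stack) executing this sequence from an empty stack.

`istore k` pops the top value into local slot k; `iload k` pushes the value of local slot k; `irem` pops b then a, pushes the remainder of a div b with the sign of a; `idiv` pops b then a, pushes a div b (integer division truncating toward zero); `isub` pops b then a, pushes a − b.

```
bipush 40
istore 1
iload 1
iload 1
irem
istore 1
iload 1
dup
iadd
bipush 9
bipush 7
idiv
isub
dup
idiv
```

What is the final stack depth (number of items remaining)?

1

bipush 40 → 40
istore 1  → (empty)
iload 1   → 40
iload 1   → 40 40
irem      → 0
istore 1  → (empty)
iload 1   → 0
dup       → 0 0
iadd      → 0
bipush 9  → 0 9
bipush 7  → 0 9 7
idiv      → 0 1
isub      → -1
dup       → -1 -1
idiv      → 1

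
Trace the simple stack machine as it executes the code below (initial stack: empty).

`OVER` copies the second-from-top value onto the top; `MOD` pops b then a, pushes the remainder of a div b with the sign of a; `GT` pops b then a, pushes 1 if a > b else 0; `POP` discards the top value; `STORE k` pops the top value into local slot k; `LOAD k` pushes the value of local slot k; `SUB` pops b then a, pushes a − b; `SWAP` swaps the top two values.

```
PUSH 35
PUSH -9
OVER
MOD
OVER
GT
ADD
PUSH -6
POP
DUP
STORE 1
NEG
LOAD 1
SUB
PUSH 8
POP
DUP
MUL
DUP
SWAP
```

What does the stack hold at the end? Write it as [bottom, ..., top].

[4900, 4900]

PUSH 35 → [35]
PUSH -9 → [35, -9]
OVER    → [35, -9, 35]
MOD     → [35, -9]
OVER    → [35, -9, 35]
GT      → [35, 0]
ADD     → [35]
PUSH -6 → [35, -6]
POP     → [35]
DUP     → [35, 35]
STORE 1 → [35]
NEG     → [-35]
LOAD 1  → [-35, 35]
SUB     → [-70]
PUSH 8  → [-70, 8]
POP     → [-70]
DUP     → [-70, -70]
MUL     → [4900]
DUP     → [4900, 4900]
SWAP    → [4900, 4900]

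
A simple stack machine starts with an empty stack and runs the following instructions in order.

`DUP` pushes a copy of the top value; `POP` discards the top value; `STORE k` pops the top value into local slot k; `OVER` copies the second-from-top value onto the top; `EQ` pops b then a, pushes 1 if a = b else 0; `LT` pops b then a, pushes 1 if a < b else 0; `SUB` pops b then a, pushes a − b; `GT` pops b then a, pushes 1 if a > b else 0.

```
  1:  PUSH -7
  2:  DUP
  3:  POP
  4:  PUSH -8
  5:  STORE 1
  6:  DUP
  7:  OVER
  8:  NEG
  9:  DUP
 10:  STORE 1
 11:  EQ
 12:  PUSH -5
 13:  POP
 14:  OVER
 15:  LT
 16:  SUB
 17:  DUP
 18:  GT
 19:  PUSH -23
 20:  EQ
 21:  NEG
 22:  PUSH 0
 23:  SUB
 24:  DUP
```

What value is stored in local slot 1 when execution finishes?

7

PUSH -7  : [-7]
DUP      : [-7, -7]
POP      : [-7]
PUSH -8  : [-7, -8]
STORE 1  : [-7]
DUP      : [-7, -7]
OVER     : [-7, -7, -7]
NEG      : [-7, -7, 7]
DUP      : [-7, -7, 7, 7]
STORE 1  : [-7, -7, 7]
EQ       : [-7, 0]
PUSH -5  : [-7, 0, -5]
POP      : [-7, 0]
OVER     : [-7, 0, -7]
LT       : [-7, 0]
SUB      : [-7]
DUP      : [-7, -7]
GT       : [0]
PUSH -23 : [0, -23]
EQ       : [0]
NEG      : [0]
PUSH 0   : [0, 0]
SUB      : [0]
DUP      : [0, 0]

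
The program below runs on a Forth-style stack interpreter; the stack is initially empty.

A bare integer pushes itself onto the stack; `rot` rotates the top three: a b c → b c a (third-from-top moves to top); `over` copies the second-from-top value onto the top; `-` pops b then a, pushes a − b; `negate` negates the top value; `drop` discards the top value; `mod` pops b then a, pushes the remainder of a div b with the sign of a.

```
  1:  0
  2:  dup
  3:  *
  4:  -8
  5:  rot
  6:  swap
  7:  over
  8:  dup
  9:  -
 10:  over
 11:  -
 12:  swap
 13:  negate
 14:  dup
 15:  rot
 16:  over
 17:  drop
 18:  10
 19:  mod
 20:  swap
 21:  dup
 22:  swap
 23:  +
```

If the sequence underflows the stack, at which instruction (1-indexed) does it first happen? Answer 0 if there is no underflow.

0   -> [0]
dup -> [0, 0]
*   -> [0]
-8  -> [0, -8]
rot  — needs 3 operands, stack has 2 → underflow

5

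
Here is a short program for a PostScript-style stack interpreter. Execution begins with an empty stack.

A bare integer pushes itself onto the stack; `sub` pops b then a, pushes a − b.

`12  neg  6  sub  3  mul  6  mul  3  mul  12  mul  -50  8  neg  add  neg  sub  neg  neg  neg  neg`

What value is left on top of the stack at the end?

-11722

12   [12]
neg  [-12]
6    [-12, 6]
sub  [-18]
3    [-18, 3]
mul  [-54]
6    [-54, 6]
mul  [-324]
3    [-324, 3]
mul  [-972]
12   [-972, 12]
mul  [-11664]
-50  [-11664, -50]
8    [-11664, -50, 8]
neg  [-11664, -50, -8]
add  [-11664, -58]
neg  [-11664, 58]
sub  [-11722]
neg  [11722]
neg  [-11722]
neg  [11722]
neg  [-11722]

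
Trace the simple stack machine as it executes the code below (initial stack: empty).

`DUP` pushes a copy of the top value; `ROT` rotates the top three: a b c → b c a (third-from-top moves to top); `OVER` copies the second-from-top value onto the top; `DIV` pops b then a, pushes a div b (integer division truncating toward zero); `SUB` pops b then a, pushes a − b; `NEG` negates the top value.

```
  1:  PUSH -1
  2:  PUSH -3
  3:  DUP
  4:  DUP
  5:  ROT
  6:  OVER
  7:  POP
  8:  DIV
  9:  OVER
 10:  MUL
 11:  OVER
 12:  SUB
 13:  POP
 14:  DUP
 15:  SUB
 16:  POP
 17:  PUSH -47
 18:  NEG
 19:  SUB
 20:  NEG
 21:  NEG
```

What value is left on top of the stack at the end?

PUSH -1  : [-1]
PUSH -3  : [-1, -3]
DUP      : [-1, -3, -3]
DUP      : [-1, -3, -3, -3]
ROT      : [-1, -3, -3, -3]
OVER     : [-1, -3, -3, -3, -3]
POP      : [-1, -3, -3, -3]
DIV      : [-1, -3, 1]
OVER     : [-1, -3, 1, -3]
MUL      : [-1, -3, -3]
OVER     : [-1, -3, -3, -3]
SUB      : [-1, -3, 0]
POP      : [-1, -3]
DUP      : [-1, -3, -3]
SUB      : [-1, 0]
POP      : [-1]
PUSH -47 : [-1, -47]
NEG      : [-1, 47]
SUB      : [-48]
NEG      : [48]
NEG      : [-48]

-48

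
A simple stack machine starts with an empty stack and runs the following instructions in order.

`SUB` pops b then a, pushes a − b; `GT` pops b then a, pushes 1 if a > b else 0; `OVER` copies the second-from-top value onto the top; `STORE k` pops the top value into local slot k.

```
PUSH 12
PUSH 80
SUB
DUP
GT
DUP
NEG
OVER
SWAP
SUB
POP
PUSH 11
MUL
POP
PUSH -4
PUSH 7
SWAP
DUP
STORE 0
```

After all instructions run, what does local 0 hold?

PUSH 12 → [12]
PUSH 80 → [12, 80]
SUB     → [-68]
DUP     → [-68, -68]
GT      → [0]
DUP     → [0, 0]
NEG     → [0, 0]
OVER    → [0, 0, 0]
SWAP    → [0, 0, 0]
SUB     → [0, 0]
POP     → [0]
PUSH 11 → [0, 11]
MUL     → [0]
POP     → []
PUSH -4 → [-4]
PUSH 7  → [-4, 7]
SWAP    → [7, -4]
DUP     → [7, -4, -4]
STORE 0 → [7, -4]

-4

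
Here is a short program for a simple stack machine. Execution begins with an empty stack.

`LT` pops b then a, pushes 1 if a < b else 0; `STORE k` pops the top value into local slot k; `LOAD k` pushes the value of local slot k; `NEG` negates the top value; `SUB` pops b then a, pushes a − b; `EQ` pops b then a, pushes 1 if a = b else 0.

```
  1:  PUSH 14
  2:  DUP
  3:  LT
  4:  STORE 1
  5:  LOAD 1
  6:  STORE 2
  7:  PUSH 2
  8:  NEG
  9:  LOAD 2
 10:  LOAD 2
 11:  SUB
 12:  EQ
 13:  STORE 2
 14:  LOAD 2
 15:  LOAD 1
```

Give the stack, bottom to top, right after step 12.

PUSH 14 → [14]
DUP     → [14, 14]
LT      → [0]
STORE 1 → []
LOAD 1  → [0]
STORE 2 → []
PUSH 2  → [2]
NEG     → [-2]
LOAD 2  → [-2, 0]
LOAD 2  → [-2, 0, 0]
SUB     → [-2, 0]
EQ      → [0]

[0]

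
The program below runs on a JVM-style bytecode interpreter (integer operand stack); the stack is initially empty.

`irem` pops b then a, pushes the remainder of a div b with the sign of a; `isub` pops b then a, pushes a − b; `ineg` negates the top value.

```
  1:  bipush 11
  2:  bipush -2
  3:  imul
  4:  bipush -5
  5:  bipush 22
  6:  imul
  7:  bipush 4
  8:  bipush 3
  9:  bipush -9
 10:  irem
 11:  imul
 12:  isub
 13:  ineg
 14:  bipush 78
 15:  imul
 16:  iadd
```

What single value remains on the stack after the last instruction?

bipush 11 : 11
bipush -2 : 11 -2
imul      : -22
bipush -5 : -22 -5
bipush 22 : -22 -5 22
imul      : -22 -110
bipush 4  : -22 -110 4
bipush 3  : -22 -110 4 3
bipush -9 : -22 -110 4 3 -9
irem      : -22 -110 4 3
imul      : -22 -110 12
isub      : -22 -122
ineg      : -22 122
bipush 78 : -22 122 78
imul      : -22 9516
iadd      : 9494

9494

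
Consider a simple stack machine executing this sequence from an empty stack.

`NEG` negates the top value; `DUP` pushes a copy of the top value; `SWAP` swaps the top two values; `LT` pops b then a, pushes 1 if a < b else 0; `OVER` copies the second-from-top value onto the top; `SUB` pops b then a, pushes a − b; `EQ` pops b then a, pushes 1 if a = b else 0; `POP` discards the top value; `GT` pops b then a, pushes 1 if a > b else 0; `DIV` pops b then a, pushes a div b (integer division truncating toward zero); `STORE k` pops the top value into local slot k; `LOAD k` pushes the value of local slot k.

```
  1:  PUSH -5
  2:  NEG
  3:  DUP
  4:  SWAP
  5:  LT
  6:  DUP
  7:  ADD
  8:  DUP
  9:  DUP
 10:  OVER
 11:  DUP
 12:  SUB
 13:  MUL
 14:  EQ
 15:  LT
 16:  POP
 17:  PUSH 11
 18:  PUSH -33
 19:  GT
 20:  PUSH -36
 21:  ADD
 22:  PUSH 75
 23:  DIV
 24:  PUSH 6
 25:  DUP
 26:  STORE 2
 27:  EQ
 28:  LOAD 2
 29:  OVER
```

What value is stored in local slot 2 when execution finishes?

6

PUSH -5  -> -5
NEG      -> 5
DUP      -> 5 5
SWAP     -> 5 5
LT       -> 0
DUP      -> 0 0
ADD      -> 0
DUP      -> 0 0
DUP      -> 0 0 0
OVER     -> 0 0 0 0
DUP      -> 0 0 0 0 0
SUB      -> 0 0 0 0
MUL      -> 0 0 0
EQ       -> 0 1
LT       -> 1
POP      -> (empty)
PUSH 11  -> 11
PUSH -33 -> 11 -33
GT       -> 1
PUSH -36 -> 1 -36
ADD      -> -35
PUSH 75  -> -35 75
DIV      -> 0
PUSH 6   -> 0 6
DUP      -> 0 6 6
STORE 2  -> 0 6
EQ       -> 0
LOAD 2   -> 0 6
OVER     -> 0 6 0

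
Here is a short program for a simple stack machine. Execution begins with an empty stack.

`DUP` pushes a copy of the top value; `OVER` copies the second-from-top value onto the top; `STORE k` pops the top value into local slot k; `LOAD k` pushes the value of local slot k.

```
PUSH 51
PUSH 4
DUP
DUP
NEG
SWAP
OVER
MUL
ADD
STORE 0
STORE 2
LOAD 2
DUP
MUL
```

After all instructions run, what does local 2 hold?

PUSH 51  [51]
PUSH 4   [51, 4]
DUP      [51, 4, 4]
DUP      [51, 4, 4, 4]
NEG      [51, 4, 4, -4]
SWAP     [51, 4, -4, 4]
OVER     [51, 4, -4, 4, -4]
MUL      [51, 4, -4, -16]
ADD      [51, 4, -20]
STORE 0  [51, 4]
STORE 2  [51]
LOAD 2   [51, 4]
DUP      [51, 4, 4]
MUL      [51, 16]

4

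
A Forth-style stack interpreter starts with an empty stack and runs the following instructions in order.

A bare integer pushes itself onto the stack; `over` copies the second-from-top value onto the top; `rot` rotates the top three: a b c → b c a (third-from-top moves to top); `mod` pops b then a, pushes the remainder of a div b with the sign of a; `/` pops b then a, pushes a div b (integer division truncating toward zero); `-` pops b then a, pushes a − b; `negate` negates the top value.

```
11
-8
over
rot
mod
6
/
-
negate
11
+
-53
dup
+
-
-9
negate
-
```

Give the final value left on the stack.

11     -> 11
-8     -> 11 -8
over   -> 11 -8 11
rot    -> -8 11 11
mod    -> -8 0
6      -> -8 0 6
/      -> -8 0
-      -> -8
negate -> 8
11     -> 8 11
+      -> 19
-53    -> 19 -53
dup    -> 19 -53 -53
+      -> 19 -106
-      -> 125
-9     -> 125 -9
negate -> 125 9
-      -> 116

116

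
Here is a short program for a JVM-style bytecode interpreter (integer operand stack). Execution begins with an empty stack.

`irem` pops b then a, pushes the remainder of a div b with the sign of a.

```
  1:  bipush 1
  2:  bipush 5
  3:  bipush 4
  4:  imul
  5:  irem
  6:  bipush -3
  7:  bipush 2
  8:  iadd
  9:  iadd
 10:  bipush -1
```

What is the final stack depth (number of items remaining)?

bipush 1  → [1]
bipush 5  → [1, 5]
bipush 4  → [1, 5, 4]
imul      → [1, 20]
irem      → [1]
bipush -3 → [1, -3]
bipush 2  → [1, -3, 2]
iadd      → [1, -1]
iadd      → [0]
bipush -1 → [0, -1]

2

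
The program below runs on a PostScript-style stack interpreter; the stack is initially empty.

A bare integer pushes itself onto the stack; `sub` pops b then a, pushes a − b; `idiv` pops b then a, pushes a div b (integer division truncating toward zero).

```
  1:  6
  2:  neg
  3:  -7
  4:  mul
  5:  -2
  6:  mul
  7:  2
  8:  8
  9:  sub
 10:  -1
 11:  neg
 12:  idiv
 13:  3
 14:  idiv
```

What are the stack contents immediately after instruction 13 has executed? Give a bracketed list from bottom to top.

6    : [6]
neg  : [-6]
-7   : [-6, -7]
mul  : [42]
-2   : [42, -2]
mul  : [-84]
2    : [-84, 2]
8    : [-84, 2, 8]
sub  : [-84, -6]
-1   : [-84, -6, -1]
neg  : [-84, -6, 1]
idiv : [-84, -6]
3    : [-84, -6, 3]

[-84, -6, 3]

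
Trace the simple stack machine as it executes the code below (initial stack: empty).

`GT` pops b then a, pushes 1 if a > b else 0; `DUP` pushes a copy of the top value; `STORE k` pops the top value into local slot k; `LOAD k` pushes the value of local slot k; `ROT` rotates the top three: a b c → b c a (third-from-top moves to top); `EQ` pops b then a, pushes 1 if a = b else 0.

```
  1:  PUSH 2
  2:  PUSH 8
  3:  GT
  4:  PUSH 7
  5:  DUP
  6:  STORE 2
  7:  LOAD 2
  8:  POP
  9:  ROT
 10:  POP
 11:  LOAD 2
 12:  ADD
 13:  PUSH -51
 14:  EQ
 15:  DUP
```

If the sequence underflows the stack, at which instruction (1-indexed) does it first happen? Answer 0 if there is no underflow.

PUSH 2  → 2
PUSH 8  → 2 8
GT      → 0
PUSH 7  → 0 7
DUP     → 0 7 7
STORE 2 → 0 7
LOAD 2  → 0 7 7
POP     → 0 7
ROT  — needs 3 operands, stack has 2 → underflow

9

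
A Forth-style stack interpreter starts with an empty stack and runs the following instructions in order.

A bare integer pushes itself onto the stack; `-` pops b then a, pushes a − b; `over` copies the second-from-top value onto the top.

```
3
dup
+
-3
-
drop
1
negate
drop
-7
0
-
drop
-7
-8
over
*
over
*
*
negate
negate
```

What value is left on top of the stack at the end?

2744

3      : [3]
dup    : [3, 3]
+      : [6]
-3     : [6, -3]
-      : [9]
drop   : []
1      : [1]
negate : [-1]
drop   : []
-7     : [-7]
0      : [-7, 0]
-      : [-7]
drop   : []
-7     : [-7]
-8     : [-7, -8]
over   : [-7, -8, -7]
*      : [-7, 56]
over   : [-7, 56, -7]
*      : [-7, -392]
*      : [2744]
negate : [-2744]
negate : [2744]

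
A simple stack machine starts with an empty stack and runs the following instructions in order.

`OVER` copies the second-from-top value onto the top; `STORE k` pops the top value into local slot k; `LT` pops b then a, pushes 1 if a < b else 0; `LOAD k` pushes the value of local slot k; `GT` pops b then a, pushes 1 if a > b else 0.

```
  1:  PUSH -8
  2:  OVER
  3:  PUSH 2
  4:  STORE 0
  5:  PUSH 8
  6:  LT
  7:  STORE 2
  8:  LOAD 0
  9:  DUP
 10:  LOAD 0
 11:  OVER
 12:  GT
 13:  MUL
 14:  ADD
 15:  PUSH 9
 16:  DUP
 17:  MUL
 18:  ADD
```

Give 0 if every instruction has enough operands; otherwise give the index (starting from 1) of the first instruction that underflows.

2

PUSH -8 -> -8
OVER  — needs 2 operands, stack has 1 → underflow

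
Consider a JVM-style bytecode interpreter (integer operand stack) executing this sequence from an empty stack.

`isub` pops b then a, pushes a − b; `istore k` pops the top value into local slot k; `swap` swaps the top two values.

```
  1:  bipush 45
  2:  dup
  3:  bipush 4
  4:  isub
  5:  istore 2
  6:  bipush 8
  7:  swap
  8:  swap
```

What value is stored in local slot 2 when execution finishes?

41

bipush 45  45
dup        45 45
bipush 4   45 45 4
isub       45 41
istore 2   45
bipush 8   45 8
swap       8 45
swap       45 8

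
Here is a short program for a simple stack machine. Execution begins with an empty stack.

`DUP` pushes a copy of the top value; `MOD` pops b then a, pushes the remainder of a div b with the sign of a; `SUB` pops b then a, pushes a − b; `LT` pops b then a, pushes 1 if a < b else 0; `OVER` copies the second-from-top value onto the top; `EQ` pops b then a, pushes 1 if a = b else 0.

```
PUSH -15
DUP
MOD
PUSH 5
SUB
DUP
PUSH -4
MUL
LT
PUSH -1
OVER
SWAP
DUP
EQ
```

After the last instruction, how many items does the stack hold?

PUSH -15  [-15]
DUP       [-15, -15]
MOD       [0]
PUSH 5    [0, 5]
SUB       [-5]
DUP       [-5, -5]
PUSH -4   [-5, -5, -4]
MUL       [-5, 20]
LT        [1]
PUSH -1   [1, -1]
OVER      [1, -1, 1]
SWAP      [1, 1, -1]
DUP       [1, 1, -1, -1]
EQ        [1, 1, 1]

3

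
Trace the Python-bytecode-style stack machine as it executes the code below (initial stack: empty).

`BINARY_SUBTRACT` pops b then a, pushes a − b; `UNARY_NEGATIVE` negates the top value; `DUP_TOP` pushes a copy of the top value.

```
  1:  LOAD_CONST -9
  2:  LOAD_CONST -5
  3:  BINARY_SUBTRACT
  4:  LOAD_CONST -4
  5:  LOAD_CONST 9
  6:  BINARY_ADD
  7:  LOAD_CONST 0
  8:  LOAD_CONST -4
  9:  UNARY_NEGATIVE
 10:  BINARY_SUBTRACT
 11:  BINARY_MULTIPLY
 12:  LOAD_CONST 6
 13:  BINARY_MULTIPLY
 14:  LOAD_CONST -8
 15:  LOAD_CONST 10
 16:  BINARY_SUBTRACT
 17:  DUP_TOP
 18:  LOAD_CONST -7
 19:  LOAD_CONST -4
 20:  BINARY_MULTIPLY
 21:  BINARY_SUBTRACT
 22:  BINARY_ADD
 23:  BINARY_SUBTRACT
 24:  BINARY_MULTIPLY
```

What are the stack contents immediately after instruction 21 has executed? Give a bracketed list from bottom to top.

[-4, -120, -18, -46]

LOAD_CONST -9    -9
LOAD_CONST -5    -9 -5
BINARY_SUBTRACT  -4
LOAD_CONST -4    -4 -4
LOAD_CONST 9     -4 -4 9
BINARY_ADD       -4 5
LOAD_CONST 0     -4 5 0
LOAD_CONST -4    -4 5 0 -4
UNARY_NEGATIVE   -4 5 0 4
BINARY_SUBTRACT  -4 5 -4
BINARY_MULTIPLY  -4 -20
LOAD_CONST 6     -4 -20 6
BINARY_MULTIPLY  -4 -120
LOAD_CONST -8    -4 -120 -8
LOAD_CONST 10    -4 -120 -8 10
BINARY_SUBTRACT  -4 -120 -18
DUP_TOP          -4 -120 -18 -18
LOAD_CONST -7    -4 -120 -18 -18 -7
LOAD_CONST -4    -4 -120 -18 -18 -7 -4
BINARY_MULTIPLY  -4 -120 -18 -18 28
BINARY_SUBTRACT  -4 -120 -18 -46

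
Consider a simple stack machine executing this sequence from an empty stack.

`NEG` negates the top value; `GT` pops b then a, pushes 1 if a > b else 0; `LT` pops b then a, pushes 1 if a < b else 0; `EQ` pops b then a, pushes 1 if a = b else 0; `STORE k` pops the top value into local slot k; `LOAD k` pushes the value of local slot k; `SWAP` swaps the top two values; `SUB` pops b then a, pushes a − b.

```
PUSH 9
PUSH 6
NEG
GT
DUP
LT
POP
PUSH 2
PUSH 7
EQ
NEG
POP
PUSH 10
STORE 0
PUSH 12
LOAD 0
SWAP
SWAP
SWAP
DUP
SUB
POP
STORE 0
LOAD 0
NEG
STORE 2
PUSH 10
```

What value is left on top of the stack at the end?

PUSH 9   [9]
PUSH 6   [9, 6]
NEG      [9, -6]
GT       [1]
DUP      [1, 1]
LT       [0]
POP      []
PUSH 2   [2]
PUSH 7   [2, 7]
EQ       [0]
NEG      [0]
POP      []
PUSH 10  [10]
STORE 0  []
PUSH 12  [12]
LOAD 0   [12, 10]
SWAP     [10, 12]
SWAP     [12, 10]
SWAP     [10, 12]
DUP      [10, 12, 12]
SUB      [10, 0]
POP      [10]
STORE 0  []
LOAD 0   [10]
NEG      [-10]
STORE 2  []
PUSH 10  [10]

10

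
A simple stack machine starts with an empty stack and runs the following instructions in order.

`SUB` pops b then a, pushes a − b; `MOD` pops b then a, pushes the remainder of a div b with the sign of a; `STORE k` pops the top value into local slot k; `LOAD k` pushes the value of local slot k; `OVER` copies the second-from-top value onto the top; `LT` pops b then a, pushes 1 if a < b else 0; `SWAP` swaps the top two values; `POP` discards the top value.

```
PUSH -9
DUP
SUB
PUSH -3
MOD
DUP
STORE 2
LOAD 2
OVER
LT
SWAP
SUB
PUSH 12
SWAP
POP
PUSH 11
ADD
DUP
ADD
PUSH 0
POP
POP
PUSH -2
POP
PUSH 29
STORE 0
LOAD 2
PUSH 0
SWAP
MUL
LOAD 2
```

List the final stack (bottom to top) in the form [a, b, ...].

PUSH -9 → [-9]
DUP     → [-9, -9]
SUB     → [0]
PUSH -3 → [0, -3]
MOD     → [0]
DUP     → [0, 0]
STORE 2 → [0]
LOAD 2  → [0, 0]
OVER    → [0, 0, 0]
LT      → [0, 0]
SWAP    → [0, 0]
SUB     → [0]
PUSH 12 → [0, 12]
SWAP    → [12, 0]
POP     → [12]
PUSH 11 → [12, 11]
ADD     → [23]
DUP     → [23, 23]
ADD     → [46]
PUSH 0  → [46, 0]
POP     → [46]
POP     → []
PUSH -2 → [-2]
POP     → []
PUSH 29 → [29]
STORE 0 → []
LOAD 2  → [0]
PUSH 0  → [0, 0]
SWAP    → [0, 0]
MUL     → [0]
LOAD 2  → [0, 0]

[0, 0]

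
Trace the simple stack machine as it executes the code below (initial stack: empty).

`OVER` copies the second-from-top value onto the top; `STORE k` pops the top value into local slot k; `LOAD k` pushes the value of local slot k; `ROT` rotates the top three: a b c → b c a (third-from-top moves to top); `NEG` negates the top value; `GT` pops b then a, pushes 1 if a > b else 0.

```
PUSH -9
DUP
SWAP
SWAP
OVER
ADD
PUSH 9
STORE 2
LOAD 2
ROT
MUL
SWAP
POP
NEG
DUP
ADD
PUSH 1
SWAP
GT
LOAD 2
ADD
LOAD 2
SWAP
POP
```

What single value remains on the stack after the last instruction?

PUSH -9 -> [-9]
DUP     -> [-9, -9]
SWAP    -> [-9, -9]
SWAP    -> [-9, -9]
OVER    -> [-9, -9, -9]
ADD     -> [-9, -18]
PUSH 9  -> [-9, -18, 9]
STORE 2 -> [-9, -18]
LOAD 2  -> [-9, -18, 9]
ROT     -> [-18, 9, -9]
MUL     -> [-18, -81]
SWAP    -> [-81, -18]
POP     -> [-81]
NEG     -> [81]
DUP     -> [81, 81]
ADD     -> [162]
PUSH 1  -> [162, 1]
SWAP    -> [1, 162]
GT      -> [0]
LOAD 2  -> [0, 9]
ADD     -> [9]
LOAD 2  -> [9, 9]
SWAP    -> [9, 9]
POP     -> [9]

9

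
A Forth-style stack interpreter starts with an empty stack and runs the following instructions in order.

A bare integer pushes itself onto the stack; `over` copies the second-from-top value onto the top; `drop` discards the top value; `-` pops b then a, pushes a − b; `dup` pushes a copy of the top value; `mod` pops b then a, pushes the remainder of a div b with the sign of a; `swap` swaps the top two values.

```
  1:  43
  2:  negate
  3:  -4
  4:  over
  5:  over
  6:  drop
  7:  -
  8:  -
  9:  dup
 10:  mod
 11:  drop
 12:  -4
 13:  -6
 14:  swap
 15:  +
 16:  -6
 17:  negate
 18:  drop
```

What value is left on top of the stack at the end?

43     -> 43
negate -> -43
-4     -> -43 -4
over   -> -43 -4 -43
over   -> -43 -4 -43 -4
drop   -> -43 -4 -43
-      -> -43 39
-      -> -82
dup    -> -82 -82
mod    -> 0
drop   -> (empty)
-4     -> -4
-6     -> -4 -6
swap   -> -6 -4
+      -> -10
-6     -> -10 -6
negate -> -10 6
drop   -> -10

-10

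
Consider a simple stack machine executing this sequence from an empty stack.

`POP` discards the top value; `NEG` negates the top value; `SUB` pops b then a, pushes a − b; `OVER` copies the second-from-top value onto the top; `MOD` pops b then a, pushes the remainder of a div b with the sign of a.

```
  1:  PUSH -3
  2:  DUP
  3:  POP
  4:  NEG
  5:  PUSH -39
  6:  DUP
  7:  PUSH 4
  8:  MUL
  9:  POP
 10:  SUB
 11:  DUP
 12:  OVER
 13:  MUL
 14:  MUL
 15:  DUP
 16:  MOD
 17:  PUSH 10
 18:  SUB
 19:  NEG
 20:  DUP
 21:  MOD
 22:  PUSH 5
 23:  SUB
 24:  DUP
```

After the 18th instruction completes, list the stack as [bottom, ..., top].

PUSH -3  -> [-3]
DUP      -> [-3, -3]
POP      -> [-3]
NEG      -> [3]
PUSH -39 -> [3, -39]
DUP      -> [3, -39, -39]
PUSH 4   -> [3, -39, -39, 4]
MUL      -> [3, -39, -156]
POP      -> [3, -39]
SUB      -> [42]
DUP      -> [42, 42]
OVER     -> [42, 42, 42]
MUL      -> [42, 1764]
MUL      -> [74088]
DUP      -> [74088, 74088]
MOD      -> [0]
PUSH 10  -> [0, 10]
SUB      -> [-10]

[-10]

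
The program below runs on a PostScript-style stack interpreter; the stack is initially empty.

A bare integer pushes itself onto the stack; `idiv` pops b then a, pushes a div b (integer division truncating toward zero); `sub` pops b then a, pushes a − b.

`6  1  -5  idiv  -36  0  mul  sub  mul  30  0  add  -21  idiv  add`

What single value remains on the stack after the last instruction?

-1

6    -> [6]
1    -> [6, 1]
-5   -> [6, 1, -5]
idiv -> [6, 0]
-36  -> [6, 0, -36]
0    -> [6, 0, -36, 0]
mul  -> [6, 0, 0]
sub  -> [6, 0]
mul  -> [0]
30   -> [0, 30]
0    -> [0, 30, 0]
add  -> [0, 30]
-21  -> [0, 30, -21]
idiv -> [0, -1]
add  -> [-1]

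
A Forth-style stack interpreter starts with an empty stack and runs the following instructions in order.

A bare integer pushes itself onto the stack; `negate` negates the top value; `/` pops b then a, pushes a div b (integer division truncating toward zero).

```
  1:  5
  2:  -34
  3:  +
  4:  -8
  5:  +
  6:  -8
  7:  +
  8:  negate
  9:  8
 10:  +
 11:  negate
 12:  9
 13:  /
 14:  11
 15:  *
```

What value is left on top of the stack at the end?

-55

5      : [5]
-34    : [5, -34]
+      : [-29]
-8     : [-29, -8]
+      : [-37]
-8     : [-37, -8]
+      : [-45]
negate : [45]
8      : [45, 8]
+      : [53]
negate : [-53]
9      : [-53, 9]
/      : [-5]
11     : [-5, 11]
*      : [-55]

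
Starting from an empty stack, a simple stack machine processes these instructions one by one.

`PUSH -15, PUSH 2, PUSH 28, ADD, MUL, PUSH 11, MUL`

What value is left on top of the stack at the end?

-4950

PUSH -15 -> [-15]
PUSH 2   -> [-15, 2]
PUSH 28  -> [-15, 2, 28]
ADD      -> [-15, 30]
MUL      -> [-450]
PUSH 11  -> [-450, 11]
MUL      -> [-4950]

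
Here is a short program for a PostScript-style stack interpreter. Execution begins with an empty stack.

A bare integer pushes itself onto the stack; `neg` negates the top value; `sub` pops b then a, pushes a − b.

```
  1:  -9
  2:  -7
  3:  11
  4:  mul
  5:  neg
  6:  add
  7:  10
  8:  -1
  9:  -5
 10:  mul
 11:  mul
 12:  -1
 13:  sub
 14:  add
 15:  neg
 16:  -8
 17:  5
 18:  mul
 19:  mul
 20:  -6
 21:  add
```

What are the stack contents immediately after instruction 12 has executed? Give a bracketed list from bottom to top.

[68, 50, -1]

-9  -> [-9]
-7  -> [-9, -7]
11  -> [-9, -7, 11]
mul -> [-9, -77]
neg -> [-9, 77]
add -> [68]
10  -> [68, 10]
-1  -> [68, 10, -1]
-5  -> [68, 10, -1, -5]
mul -> [68, 10, 5]
mul -> [68, 50]
-1  -> [68, 50, -1]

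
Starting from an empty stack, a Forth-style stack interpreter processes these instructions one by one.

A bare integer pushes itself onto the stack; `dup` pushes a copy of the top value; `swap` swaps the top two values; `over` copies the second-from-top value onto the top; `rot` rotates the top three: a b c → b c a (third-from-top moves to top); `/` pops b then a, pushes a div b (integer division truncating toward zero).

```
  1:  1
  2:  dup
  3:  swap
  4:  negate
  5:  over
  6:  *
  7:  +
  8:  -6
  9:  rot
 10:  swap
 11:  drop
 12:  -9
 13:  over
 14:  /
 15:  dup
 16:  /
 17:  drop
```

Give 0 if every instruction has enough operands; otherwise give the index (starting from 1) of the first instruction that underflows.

1       1
dup     1 1
swap    1 1
negate  1 -1
over    1 -1 1
*       1 -1
+       0
-6      0 -6
rot  — needs 3 operands, stack has 2 → underflow

9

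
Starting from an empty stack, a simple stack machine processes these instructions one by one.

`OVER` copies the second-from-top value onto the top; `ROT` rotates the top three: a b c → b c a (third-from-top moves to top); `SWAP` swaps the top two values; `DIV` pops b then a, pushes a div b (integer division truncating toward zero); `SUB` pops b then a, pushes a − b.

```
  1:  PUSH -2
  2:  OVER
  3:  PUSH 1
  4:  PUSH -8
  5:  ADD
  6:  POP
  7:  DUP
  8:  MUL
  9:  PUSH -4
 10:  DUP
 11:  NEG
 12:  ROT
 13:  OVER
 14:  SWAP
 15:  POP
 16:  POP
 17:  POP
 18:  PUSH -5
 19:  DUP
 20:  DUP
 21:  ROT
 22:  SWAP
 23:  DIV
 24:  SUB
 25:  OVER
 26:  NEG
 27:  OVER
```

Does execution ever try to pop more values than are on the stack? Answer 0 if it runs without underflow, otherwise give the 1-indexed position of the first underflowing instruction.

2

PUSH -2 → [-2]
OVER  — needs 2 operands, stack has 1 → underflow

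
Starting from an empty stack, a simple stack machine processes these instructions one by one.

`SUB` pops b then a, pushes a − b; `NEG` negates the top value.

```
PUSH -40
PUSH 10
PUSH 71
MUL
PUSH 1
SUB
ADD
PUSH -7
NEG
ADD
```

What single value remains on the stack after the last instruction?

676

PUSH -40  -40
PUSH 10   -40 10
PUSH 71   -40 10 71
MUL       -40 710
PUSH 1    -40 710 1
SUB       -40 709
ADD       669
PUSH -7   669 -7
NEG       669 7
ADD       676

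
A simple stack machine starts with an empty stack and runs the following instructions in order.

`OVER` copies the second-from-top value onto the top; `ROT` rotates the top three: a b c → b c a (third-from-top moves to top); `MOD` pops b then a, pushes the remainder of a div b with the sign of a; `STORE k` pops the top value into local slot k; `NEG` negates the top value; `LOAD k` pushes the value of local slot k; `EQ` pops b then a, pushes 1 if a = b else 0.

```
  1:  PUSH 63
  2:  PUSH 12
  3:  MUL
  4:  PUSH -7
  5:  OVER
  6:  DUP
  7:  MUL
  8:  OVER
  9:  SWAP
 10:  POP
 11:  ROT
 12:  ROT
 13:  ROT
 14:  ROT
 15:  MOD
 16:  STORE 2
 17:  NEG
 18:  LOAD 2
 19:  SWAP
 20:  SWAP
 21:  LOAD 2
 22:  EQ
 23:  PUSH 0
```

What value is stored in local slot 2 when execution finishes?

-7

PUSH 63 : [63]
PUSH 12 : [63, 12]
MUL     : [756]
PUSH -7 : [756, -7]
OVER    : [756, -7, 756]
DUP     : [756, -7, 756, 756]
MUL     : [756, -7, 571536]
OVER    : [756, -7, 571536, -7]
SWAP    : [756, -7, -7, 571536]
POP     : [756, -7, -7]
ROT     : [-7, -7, 756]
ROT     : [-7, 756, -7]
ROT     : [756, -7, -7]
ROT     : [-7, -7, 756]
MOD     : [-7, -7]
STORE 2 : [-7]
NEG     : [7]
LOAD 2  : [7, -7]
SWAP    : [-7, 7]
SWAP    : [7, -7]
LOAD 2  : [7, -7, -7]
EQ      : [7, 1]
PUSH 0  : [7, 1, 0]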